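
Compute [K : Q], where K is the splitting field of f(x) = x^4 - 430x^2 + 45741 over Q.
[K : Q] = 4

Solving the quadratic in x^2: x^2 = (430 ± √(430^2 - 4·45741))/2 = (430 ± √1936)/2 = (430 ± 44)/2, giving x^2 = 193 or x^2 = 237. So f(x) = (x^2 - 193)(x^2 - 237) and the roots of f are ±√193, ±√237. Hence the splitting field is K = Q(√193, √237). Since 193 and 237 are distinct squarefree integers > 1, their product 45741 is not a perfect square, so √237 ∉ Q(√193). By the tower law [K:Q] = [Q(√193,√237):Q(√193)] · [Q(√193):Q] = 2 · 2 = 4.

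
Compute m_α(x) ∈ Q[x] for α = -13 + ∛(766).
m_α(x) = x^3 + 39x^2 + 507x + 1431

Set β = α + 13 = ∛(766), so β^3 = 766. Then (α + 13)^3 - 766 = 0, i.e. α is a root of g(x) = (x + 13)^3 - 766 = x^3 + 39x^2 + 507x + 1431. Since g(x) = h(x + 13) where h(x) = x^3 - 766, and h is irreducible over Q (because 766 is not a perfect cube, so h has no rational root, and a monic cubic with no rational root is irreducible), g is also irreducible (irreducibility is preserved under the substitution x → x + 13). Hence m_α(x) = x^3 + 39x^2 + 507x + 1431.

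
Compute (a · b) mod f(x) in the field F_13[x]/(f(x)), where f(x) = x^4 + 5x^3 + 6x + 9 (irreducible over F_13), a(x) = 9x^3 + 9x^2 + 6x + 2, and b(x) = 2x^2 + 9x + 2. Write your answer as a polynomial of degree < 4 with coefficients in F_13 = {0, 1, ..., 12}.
a · b ≡ x^3 + 7x^2 + 9x + 1 (mod f(x))

Multiply in F_13[x]: a(x)·b(x) = (9x^3 + 9x^2 + 6x + 2)·(2x^2 + 9x + 2) = 5x^5 + 8x^4 + 7x^3 + 11x^2 + 4x + 4. This has degree ≥ 4, so divide by f(x) over F_13: 5x^5 + 8x^4 + 7x^3 + 11x^2 + 4x + 4 = (5x + 9)·(x^4 + 5x^3 + 6x + 9) + (x^3 + 7x^2 + 9x + 1). Hence a·b ≡ x^3 + 7x^2 + 9x + 1 (mod f). (F_13[x]/(f) is a field with 13^4 = 28561 elements since f is irreducible of degree 4.)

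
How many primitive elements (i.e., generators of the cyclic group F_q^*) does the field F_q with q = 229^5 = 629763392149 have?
There are φ(629763392148) = 180793317600 primitive elements

F_q^* is cyclic of order q - 1 = 629763392148. A cyclic group of order m has exactly φ(m) generators. Here m = 629763392148 = 2^2 · 3 · 11 · 19 · 251101831, so the number of primitive elements is φ(629763392148) = 180793317600.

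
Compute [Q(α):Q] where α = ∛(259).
[Q(α):Q] = 3

The minimal polynomial of α is x^3 - 259, irreducible over Q since 259 is not a perfect cube (so x^3 - 259 has no rational root). Hence [Q(α):Q] = deg(m_α) = 3.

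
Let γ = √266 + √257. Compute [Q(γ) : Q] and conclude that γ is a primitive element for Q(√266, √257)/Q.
[Q(γ) : Q] = 4 (equivalently, Q(γ) = Q(√266, √257))

Obviously Q(γ) ⊆ Q(√266, √257), and [Q(√266, √257):Q] = 4 (since 266, 257 are distinct squarefree integers > 1 with 68362 not a perfect square). To show equality we compute the minimal polynomial of γ. From γ = √266 + √257: γ^2 = 266 + 2√(68362) + 257 = 523 + 2√(68362), so γ^2 - 523 = 2√(68362); squaring, (γ^2 - 523)^2 = 4·68362, i.e. γ^4 - 1046γ^2 + 273529 - 273448 = 0, i.e. γ^4 - 1046γ^2 + 81 = 0. So γ is a root of x^4 - 1046x^2 + 81. This polynomial is irreducible over Q: it has no rational root (each ±√266 ± √257 is irrational), and any factorization into two quadratics over Q would force √(68362) ∈ Q (pairing opposite roots) or √266, √257 ∈ Q (other pairings), all impossible. Hence [Q(γ):Q] = 4 = [Q(√266, √257):Q], so Q(γ) = Q(√266, √257).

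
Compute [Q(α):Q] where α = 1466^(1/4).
[Q(α):Q] = 4

α is a root of x^4 - 1466. By Eisenstein's criterion at the prime p = 2 (which divides the constant term 1466 but p^2 = 4 does not, since 1466 is squarefree), x^4 - 1466 is irreducible over Q. Hence [Q(α):Q] = 4.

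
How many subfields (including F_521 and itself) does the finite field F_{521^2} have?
F_{521^2} has 2 subfields

The subfields of F_{p^n} are exactly the fields F_{p^d} for d | n (each is the fixed field of the unique index-d subgroup of Gal(F_{p^n}/F_p) ≅ Z/nZ). The divisors of n = 2 are {1, 2}, giving 2 subfields: F_{521^1}, F_{521^2}.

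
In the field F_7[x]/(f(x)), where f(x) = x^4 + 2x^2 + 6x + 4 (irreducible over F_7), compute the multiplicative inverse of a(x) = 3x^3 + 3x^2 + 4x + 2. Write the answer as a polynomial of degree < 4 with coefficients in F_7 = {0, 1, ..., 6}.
a(x)^(-1) ≡ 3x^3 + 3x^2 + x + 2 (mod f(x))

Since f is irreducible over F_7, F_7[x]/(f) is a field and a(x) ≠ 0 has an inverse. Apply the extended Euclidean algorithm to f(x) and a(x) in F_7[x]: f(x) = (5x + 2)·a(x) + (4x^2 + 2x);  a(x) = (6x + 3)·(4x^2 + 2x) + (5x + 2);  (4x^2 + 2x) = (5x + 4)·(5x + 2) + (6). The last nonzero remainder is the constant 6 = gcd(f, a) in F_7. Back-substituting through the division chain expresses 6 = s(x)·a(x) + t(x)·f(x) with s(x) ≡ 4x^3 + 4x^2 + 6x + 5 (mod f), so (4x^3 + 4x^2 + 6x + 5)·a(x) ≡ 6 (mod f). Multiplying by 6^(-1) ≡ 6 in F_7 gives a(x)^(-1) ≡ 6·(4x^3 + 4x^2 + 6x + 5) ≡ 3x^3 + 3x^2 + x + 2 (mod f). Check: (3x^3 + 3x^2 + 4x + 2)·(3x^3 + 3x^2 + x + 2) = 2x^6 + 4x^5 + 3x^4 + 6x^3 + 2x^2 + 3x + 4 ≡ 1 (mod x^4 + 2x^2 + 6x + 4).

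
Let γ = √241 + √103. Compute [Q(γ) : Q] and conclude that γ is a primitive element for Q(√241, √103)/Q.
[Q(γ) : Q] = 4 (equivalently, Q(γ) = Q(√241, √103))

Obviously Q(γ) ⊆ Q(√241, √103), and [Q(√241, √103):Q] = 4 (since 241, 103 are distinct squarefree integers > 1 with 24823 not a perfect square). To show equality we compute the minimal polynomial of γ. From γ = √241 + √103: γ^2 = 241 + 2√(24823) + 103 = 344 + 2√(24823), so γ^2 - 344 = 2√(24823); squaring, (γ^2 - 344)^2 = 4·24823, i.e. γ^4 - 688γ^2 + 118336 - 99292 = 0, i.e. γ^4 - 688γ^2 + 19044 = 0. So γ is a root of x^4 - 688x^2 + 19044. This polynomial is irreducible over Q: it has no rational root (each ±√241 ± √103 is irrational), and any factorization into two quadratics over Q would force √(24823) ∈ Q (pairing opposite roots) or √241, √103 ∈ Q (other pairings), all impossible. Hence [Q(γ):Q] = 4 = [Q(√241, √103):Q], so Q(γ) = Q(√241, √103).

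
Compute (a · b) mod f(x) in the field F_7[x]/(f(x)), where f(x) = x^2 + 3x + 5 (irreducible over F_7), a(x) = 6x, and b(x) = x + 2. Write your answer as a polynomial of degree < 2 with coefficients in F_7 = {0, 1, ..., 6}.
a · b ≡ x + 5 (mod f(x))

Multiply in F_7[x]: a(x)·b(x) = (6x)·(x + 2) = 6x^2 + 5x. This has degree ≥ 2, so divide by f(x) over F_7: 6x^2 + 5x = (6)·(x^2 + 3x + 5) + (x + 5). Hence a·b ≡ x + 5 (mod f). (F_7[x]/(f) is a field with 7^2 = 49 elements since f is irreducible of degree 2.)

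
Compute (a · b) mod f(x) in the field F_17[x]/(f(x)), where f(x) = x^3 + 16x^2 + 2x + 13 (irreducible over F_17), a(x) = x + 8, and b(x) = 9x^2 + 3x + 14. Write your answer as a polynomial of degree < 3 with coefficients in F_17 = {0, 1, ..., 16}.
a · b ≡ 16x^2 + 3x + 12 (mod f(x))

Multiply in F_17[x]: a(x)·b(x) = (x + 8)·(9x^2 + 3x + 14) = 9x^3 + 7x^2 + 4x + 10. This has degree ≥ 3, so divide by f(x) over F_17: 9x^3 + 7x^2 + 4x + 10 = (9)·(x^3 + 16x^2 + 2x + 13) + (16x^2 + 3x + 12). Hence a·b ≡ 16x^2 + 3x + 12 (mod f). (F_17[x]/(f) is a field with 17^3 = 4913 elements since f is irreducible of degree 3.)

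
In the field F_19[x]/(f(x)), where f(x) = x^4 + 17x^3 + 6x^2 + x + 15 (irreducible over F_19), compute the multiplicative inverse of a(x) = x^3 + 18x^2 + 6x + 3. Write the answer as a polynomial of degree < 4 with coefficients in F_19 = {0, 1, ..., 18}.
a(x)^(-1) ≡ 9x^3 + x^2 + 7x + 10 (mod f(x))

Since f is irreducible over F_19, F_19[x]/(f) is a field and a(x) ≠ 0 has an inverse. Apply the extended Euclidean algorithm to f(x) and a(x) in F_19[x]: f(x) = (x + 18)·a(x) + (18x^2 + 4x + 18);  a(x) = (18x + 16)·(18x^2 + 4x + 18) + (17x);  (18x^2 + 4x + 18) = (10x + 17)·(17x) + (18). The last nonzero remainder is the constant 18 = gcd(f, a) in F_19. Back-substituting through the division chain expresses 18 = s(x)·a(x) + t(x)·f(x) with s(x) ≡ 10x^3 + 18x^2 + 12x + 9 (mod f), so (10x^3 + 18x^2 + 12x + 9)·a(x) ≡ 18 (mod f). Multiplying by 18^(-1) ≡ 18 in F_19 gives a(x)^(-1) ≡ 18·(10x^3 + 18x^2 + 12x + 9) ≡ 9x^3 + x^2 + 7x + 10 (mod f). Check: (x^3 + 18x^2 + 6x + 3)·(9x^3 + x^2 + 7x + 10) = 9x^6 + 11x^5 + 3x^4 + 17x^3 + 16x^2 + 5x + 11 ≡ 1 (mod x^4 + 17x^3 + 6x^2 + x + 15).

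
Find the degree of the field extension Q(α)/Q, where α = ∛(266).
[Q(α):Q] = 3

The minimal polynomial of α is x^3 - 266, irreducible over Q since 266 is not a perfect cube (so x^3 - 266 has no rational root). Hence [Q(α):Q] = deg(m_α) = 3.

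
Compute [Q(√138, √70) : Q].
[Q(√138, √70) : Q] = 4

[Q(√138):Q] = 2 (min poly x^2 - 138, irreducible since 138 is squarefree > 1). For the top step, suppose √70 ∈ Q(√138), say √70 = c + d√138 with c, d ∈ Q. Squaring: 70 = c^2 + 138d^2 + 2cd√138. Since √138 ∉ Q this forces 2cd = 0. If d = 0 then √70 = c ∈ Q, contradicting 70 squarefree > 1. If c = 0 then 70 = 138d^2, so 138·70 = (138d)^2 is a perfect square in Q — but 138·70 = 9660 is not a perfect square (since 138 and 70 are distinct squarefree integers). Contradiction. Hence √70 ∉ Q(√138), so x^2 - 70 stays irreducible over Q(√138) and [Q(√138, √70) : Q(√138)] = 2. By the tower law, [Q(√138, √70) : Q] = 2 · 2 = 4.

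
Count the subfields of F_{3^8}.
F_{3^8} has 4 subfields

The subfields of F_{p^n} are exactly the fields F_{p^d} for d | n (each is the fixed field of the unique index-d subgroup of Gal(F_{p^n}/F_p) ≅ Z/nZ). The divisors of n = 8 are {1, 2, 4, 8}, giving 4 subfields: F_{3^1}, F_{3^2}, F_{3^4}, F_{3^8}.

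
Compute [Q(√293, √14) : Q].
[Q(√293, √14) : Q] = 4

[Q(√293):Q] = 2 (min poly x^2 - 293, irreducible since 293 is squarefree > 1). For the top step, suppose √14 ∈ Q(√293), say √14 = c + d√293 with c, d ∈ Q. Squaring: 14 = c^2 + 293d^2 + 2cd√293. Since √293 ∉ Q this forces 2cd = 0. If d = 0 then √14 = c ∈ Q, contradicting 14 squarefree > 1. If c = 0 then 14 = 293d^2, so 293·14 = (293d)^2 is a perfect square in Q — but 293·14 = 4102 is not a perfect square (since 293 and 14 are distinct squarefree integers). Contradiction. Hence √14 ∉ Q(√293), so x^2 - 14 stays irreducible over Q(√293) and [Q(√293, √14) : Q(√293)] = 2. By the tower law, [Q(√293, √14) : Q] = 2 · 2 = 4.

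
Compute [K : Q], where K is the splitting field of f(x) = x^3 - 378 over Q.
[K : Q] = 6

The roots of x^3 - 378 are ∛378, ω∛378, ω^2∛378 where ω = e^(2πi/3) is a primitive cube root of unity, so K = Q(∛378, ω). Now [Q(∛378):Q] = 3 (since 378 is not a perfect cube, x^3 - 378 is irreducible) and [Q(ω):Q] = 2. Both 2 and 3 divide [K:Q], and [K:Q] ≤ 3·2 = 6, so [K:Q] = 6. (Equivalently: Q(∛378) ⊂ R but ω ∉ R, so [K : Q(∛378)] = 2.)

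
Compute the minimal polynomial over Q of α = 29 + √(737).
m_α(x) = x^2 - 58x + 104

From α - 29 = √(737), squaring gives (α - 29)^2 = 737, i.e. α^2 - 58α + 841 = 737, so α^2 - 58α + 104 = 0. The discriminant of x^2 - 58x + 104 is (-58)^2 - 4·(104) = 3364 - 416 = 2948, and 4·(737) is not a perfect square in Q since 737 is squarefree and ≠ 1. Hence x^2 - 58x + 104 is irreducible over Q and is the minimal polynomial of α.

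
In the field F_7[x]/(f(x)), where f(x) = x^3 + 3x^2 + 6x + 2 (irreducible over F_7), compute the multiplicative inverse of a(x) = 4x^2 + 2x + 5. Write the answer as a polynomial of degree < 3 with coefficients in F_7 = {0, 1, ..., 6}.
a(x)^(-1) ≡ x + 6 (mod f(x))

Since f is irreducible over F_7, F_7[x]/(f) is a field and a(x) ≠ 0 has an inverse. Apply the extended Euclidean algorithm to f(x) and a(x) in F_7[x]: f(x) = (2x + 5)·a(x) + (5). The last nonzero remainder is the constant 5 = gcd(f, a) in F_7. Back-substituting through the division chain expresses 5 = s(x)·a(x) + t(x)·f(x) with s(x) ≡ 5x + 2 (mod f), so (5x + 2)·a(x) ≡ 5 (mod f). Multiplying by 5^(-1) ≡ 3 in F_7 gives a(x)^(-1) ≡ 3·(5x + 2) ≡ x + 6 (mod f). Check: (4x^2 + 2x + 5)·(x + 6) = 4x^3 + 5x^2 + 3x + 2 ≡ 1 (mod x^3 + 3x^2 + 6x + 2).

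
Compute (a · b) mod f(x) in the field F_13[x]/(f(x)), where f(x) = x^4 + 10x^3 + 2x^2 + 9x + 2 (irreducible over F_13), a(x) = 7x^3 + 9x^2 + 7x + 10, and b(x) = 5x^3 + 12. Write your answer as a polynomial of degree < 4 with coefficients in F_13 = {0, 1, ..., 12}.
a · b ≡ 10x^3 + 3x^2 + x + 5 (mod f(x))

Multiply in F_13[x]: a(x)·b(x) = (7x^3 + 9x^2 + 7x + 10)·(5x^3 + 12) = 9x^6 + 6x^5 + 9x^4 + 4x^3 + 4x^2 + 6x + 3. This has degree ≥ 4, so divide by f(x) over F_13: 9x^6 + 6x^5 + 9x^4 + 4x^3 + 4x^2 + 6x + 3 = (9x^2 + 7x + 12)·(x^4 + 10x^3 + 2x^2 + 9x + 2) + (10x^3 + 3x^2 + x + 5). Hence a·b ≡ 10x^3 + 3x^2 + x + 5 (mod f). (F_13[x]/(f) is a field with 13^4 = 28561 elements since f is irreducible of degree 4.)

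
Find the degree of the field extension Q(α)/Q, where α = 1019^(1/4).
[Q(α):Q] = 4

α is a root of x^4 - 1019. By Eisenstein's criterion at the prime p = 1019 (which divides the constant term 1019 but p^2 = 1038361 does not, since 1019 is squarefree), x^4 - 1019 is irreducible over Q. Hence [Q(α):Q] = 4.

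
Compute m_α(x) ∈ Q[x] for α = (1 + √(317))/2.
m_α(x) = x^2 - x - 79

From 2α - 1 = √(317), squaring gives (2α - 1)^2 = 317, i.e. 4α^2 - 4α + 1 = 317, so α^2 - α + (1 - 317)/4 = 0. Since 317 ≡ 1 (mod 4), (1 - 317)/4 = -79 ∈ Z. The polynomial x^2 - x - 79 has discriminant 1 - 4·(-79) = 317, which is not a perfect square in Q (d = 317 is squarefree and ≠ 1), so x^2 - x - 79 is irreducible over Q. It is the minimal polynomial of α.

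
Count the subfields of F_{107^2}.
F_{107^2} has 2 subfields

The subfields of F_{p^n} are exactly the fields F_{p^d} for d | n (each is the fixed field of the unique index-d subgroup of Gal(F_{p^n}/F_p) ≅ Z/nZ). The divisors of n = 2 are {1, 2}, giving 2 subfields: F_{107^1}, F_{107^2}.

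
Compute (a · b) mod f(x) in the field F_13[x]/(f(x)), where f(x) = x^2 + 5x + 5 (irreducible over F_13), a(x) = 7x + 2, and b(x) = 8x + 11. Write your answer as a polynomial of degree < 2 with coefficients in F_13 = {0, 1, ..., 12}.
a · b ≡ 8x + 2 (mod f(x))

Multiply in F_13[x]: a(x)·b(x) = (7x + 2)·(8x + 11) = 4x^2 + 2x + 9. This has degree ≥ 2, so divide by f(x) over F_13: 4x^2 + 2x + 9 = (4)·(x^2 + 5x + 5) + (8x + 2). Hence a·b ≡ 8x + 2 (mod f). (F_13[x]/(f) is a field with 13^2 = 169 elements since f is irreducible of degree 2.)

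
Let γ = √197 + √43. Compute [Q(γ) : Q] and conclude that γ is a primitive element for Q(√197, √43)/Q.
[Q(γ) : Q] = 4 (equivalently, Q(γ) = Q(√197, √43))

Obviously Q(γ) ⊆ Q(√197, √43), and [Q(√197, √43):Q] = 4 (since 197, 43 are distinct squarefree integers > 1 with 8471 not a perfect square). To show equality we compute the minimal polynomial of γ. From γ = √197 + √43: γ^2 = 197 + 2√(8471) + 43 = 240 + 2√(8471), so γ^2 - 240 = 2√(8471); squaring, (γ^2 - 240)^2 = 4·8471, i.e. γ^4 - 480γ^2 + 57600 - 33884 = 0, i.e. γ^4 - 480γ^2 + 23716 = 0. So γ is a root of x^4 - 480x^2 + 23716. This polynomial is irreducible over Q: it has no rational root (each ±√197 ± √43 is irrational), and any factorization into two quadratics over Q would force √(8471) ∈ Q (pairing opposite roots) or √197, √43 ∈ Q (other pairings), all impossible. Hence [Q(γ):Q] = 4 = [Q(√197, √43):Q], so Q(γ) = Q(√197, √43).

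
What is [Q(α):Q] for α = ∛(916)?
[Q(α):Q] = 3

The minimal polynomial of α is x^3 - 916, irreducible over Q since 916 is not a perfect cube (so x^3 - 916 has no rational root). Hence [Q(α):Q] = deg(m_α) = 3.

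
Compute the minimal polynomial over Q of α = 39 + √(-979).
m_α(x) = x^2 - 78x + 2500

From α - 39 = √(-979), squaring gives (α - 39)^2 = -979, i.e. α^2 - 78α + 1521 = -979, so α^2 - 78α + 2500 = 0. The discriminant of x^2 - 78x + 2500 is (-78)^2 - 4·(2500) = 6084 - 10000 = -3916, and 4·(-979) is not a perfect square in Q since -979 is squarefree and ≠ 1. Hence x^2 - 78x + 2500 is irreducible over Q and is the minimal polynomial of α.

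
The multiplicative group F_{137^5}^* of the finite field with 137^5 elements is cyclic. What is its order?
|F_{137^5}^*| = 48261724456

F_{137^5} has 137^5 = 48261724457 elements; its multiplicative group consists of all nonzero elements, so |F_{137^5}^*| = 48261724457 - 1 = 48261724456. (It is cyclic since any finite subgroup of the multiplicative group of a field is cyclic.)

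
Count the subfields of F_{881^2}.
F_{881^2} has 2 subfields

The subfields of F_{p^n} are exactly the fields F_{p^d} for d | n (each is the fixed field of the unique index-d subgroup of Gal(F_{p^n}/F_p) ≅ Z/nZ). The divisors of n = 2 are {1, 2}, giving 2 subfields: F_{881^1}, F_{881^2}.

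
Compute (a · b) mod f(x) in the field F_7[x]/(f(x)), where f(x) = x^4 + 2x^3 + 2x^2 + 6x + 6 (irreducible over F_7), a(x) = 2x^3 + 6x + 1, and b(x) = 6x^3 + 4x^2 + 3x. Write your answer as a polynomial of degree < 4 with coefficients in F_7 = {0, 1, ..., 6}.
a · b ≡ 2x^3 + 2x^2 + 2x + 1 (mod f(x))

Multiply in F_7[x]: a(x)·b(x) = (2x^3 + 6x + 1)·(6x^3 + 4x^2 + 3x) = 5x^6 + x^5 + 2x^3 + x^2 + 3x. This has degree ≥ 4, so divide by f(x) over F_7: 5x^6 + x^5 + 2x^3 + x^2 + 3x = (5x^2 + 5x + 1)·(x^4 + 2x^3 + 2x^2 + 6x + 6) + (2x^3 + 2x^2 + 2x + 1). Hence a·b ≡ 2x^3 + 2x^2 + 2x + 1 (mod f). (F_7[x]/(f) is a field with 7^4 = 2401 elements since f is irreducible of degree 4.)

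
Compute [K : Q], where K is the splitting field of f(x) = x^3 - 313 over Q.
[K : Q] = 6

The roots of x^3 - 313 are ∛313, ω∛313, ω^2∛313 where ω = e^(2πi/3) is a primitive cube root of unity, so K = Q(∛313, ω). Now [Q(∛313):Q] = 3 (since 313 is not a perfect cube, x^3 - 313 is irreducible) and [Q(ω):Q] = 2. Both 2 and 3 divide [K:Q], and [K:Q] ≤ 3·2 = 6, so [K:Q] = 6. (Equivalently: Q(∛313) ⊂ R but ω ∉ R, so [K : Q(∛313)] = 2.)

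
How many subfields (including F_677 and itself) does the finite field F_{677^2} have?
F_{677^2} has 2 subfields

The subfields of F_{p^n} are exactly the fields F_{p^d} for d | n (each is the fixed field of the unique index-d subgroup of Gal(F_{p^n}/F_p) ≅ Z/nZ). The divisors of n = 2 are {1, 2}, giving 2 subfields: F_{677^1}, F_{677^2}.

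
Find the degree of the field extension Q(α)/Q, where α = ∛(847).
[Q(α):Q] = 3

The minimal polynomial of α is x^3 - 847, irreducible over Q since 847 is not a perfect cube (so x^3 - 847 has no rational root). Hence [Q(α):Q] = deg(m_α) = 3.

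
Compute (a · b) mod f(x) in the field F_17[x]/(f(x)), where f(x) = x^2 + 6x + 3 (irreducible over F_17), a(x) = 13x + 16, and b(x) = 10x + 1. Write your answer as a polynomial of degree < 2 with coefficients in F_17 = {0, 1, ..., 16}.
a · b ≡ 5x (mod f(x))

Multiply in F_17[x]: a(x)·b(x) = (13x + 16)·(10x + 1) = 11x^2 + 3x + 16. This has degree ≥ 2, so divide by f(x) over F_17: 11x^2 + 3x + 16 = (11)·(x^2 + 6x + 3) + (5x). Hence a·b ≡ 5x (mod f). (F_17[x]/(f) is a field with 17^2 = 289 elements since f is irreducible of degree 2.)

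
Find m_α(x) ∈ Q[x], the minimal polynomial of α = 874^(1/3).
m_α(x) = x^3 - 874

α satisfies α^3 = 874, so x^3 - 874 annihilates α. By the rational root test, a rational root p/q (in lowest terms) of x^3 - 874 would satisfy p^3 = 874 q^3, forcing q = 1 and p^3 = 874; but 874 is not a perfect cube, contradiction. A monic cubic over Q with no rational root is irreducible (any nontrivial factorization would include a linear factor). Hence x^3 - 874 is the minimal polynomial of α, and in particular [Q(α):Q] = 3.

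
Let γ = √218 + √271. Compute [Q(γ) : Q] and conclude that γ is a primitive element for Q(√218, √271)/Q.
[Q(γ) : Q] = 4 (equivalently, Q(γ) = Q(√218, √271))

Obviously Q(γ) ⊆ Q(√218, √271), and [Q(√218, √271):Q] = 4 (since 218, 271 are distinct squarefree integers > 1 with 59078 not a perfect square). To show equality we compute the minimal polynomial of γ. From γ = √218 + √271: γ^2 = 218 + 2√(59078) + 271 = 489 + 2√(59078), so γ^2 - 489 = 2√(59078); squaring, (γ^2 - 489)^2 = 4·59078, i.e. γ^4 - 978γ^2 + 239121 - 236312 = 0, i.e. γ^4 - 978γ^2 + 2809 = 0. So γ is a root of x^4 - 978x^2 + 2809. This polynomial is irreducible over Q: it has no rational root (each ±√218 ± √271 is irrational), and any factorization into two quadratics over Q would force √(59078) ∈ Q (pairing opposite roots) or √218, √271 ∈ Q (other pairings), all impossible. Hence [Q(γ):Q] = 4 = [Q(√218, √271):Q], so Q(γ) = Q(√218, √271).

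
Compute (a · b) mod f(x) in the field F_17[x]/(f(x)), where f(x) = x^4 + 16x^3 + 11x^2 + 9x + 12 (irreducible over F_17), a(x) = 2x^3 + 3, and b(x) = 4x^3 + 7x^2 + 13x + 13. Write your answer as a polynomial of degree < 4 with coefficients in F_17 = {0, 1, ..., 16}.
a · b ≡ 7x^3 + 14x^2 + 16x + 9 (mod f(x))

Multiply in F_17[x]: a(x)·b(x) = (2x^3 + 3)·(4x^3 + 7x^2 + 13x + 13) = 8x^6 + 14x^5 + 9x^4 + 4x^3 + 4x^2 + 5x + 5. This has degree ≥ 4, so divide by f(x) over F_17: 8x^6 + 14x^5 + 9x^4 + 4x^3 + 4x^2 + 5x + 5 = (8x^2 + 5x + 11)·(x^4 + 16x^3 + 11x^2 + 9x + 12) + (7x^3 + 14x^2 + 16x + 9). Hence a·b ≡ 7x^3 + 14x^2 + 16x + 9 (mod f). (F_17[x]/(f) is a field with 17^4 = 83521 elements since f is irreducible of degree 4.)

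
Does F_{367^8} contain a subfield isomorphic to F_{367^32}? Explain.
No: F_{367^32} is not a subfield of F_{367^8}

F_{p^m} embeds in F_{p^n} iff m | n. Here 32 ∤ 8 (since 8 = 0·32 + 8 with remainder 8 ≠ 0), so F_{367^32} is not a subfield of F_{367^8}. Equivalently: if it were, the tower law would give 32 = [F_{367^32}:F_367] dividing [F_{367^8}:F_367] = 8, contradiction.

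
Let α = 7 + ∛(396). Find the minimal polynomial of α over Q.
m_α(x) = x^3 - 21x^2 + 147x - 739

Set β = α - 7 = ∛(396), so β^3 = 396. Then (α - 7)^3 - 396 = 0, i.e. α is a root of g(x) = (x - 7)^3 - 396 = x^3 - 21x^2 + 147x - 739. Since g(x) = h(x - 7) where h(x) = x^3 - 396, and h is irreducible over Q (because 396 is not a perfect cube, so h has no rational root, and a monic cubic with no rational root is irreducible), g is also irreducible (irreducibility is preserved under the substitution x → x - 7). Hence m_α(x) = x^3 - 21x^2 + 147x - 739.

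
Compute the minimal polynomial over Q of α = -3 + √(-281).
m_α(x) = x^2 + 6x + 290

From α + 3 = √(-281), squaring gives (α + 3)^2 = -281, i.e. α^2 + 6α + 9 = -281, so α^2 + 6α + 290 = 0. The discriminant of x^2 + 6x + 290 is (6)^2 - 4·(290) = 36 - 1160 = -1124, and 4·(-281) is not a perfect square in Q since -281 is squarefree and ≠ 1. Hence x^2 + 6x + 290 is irreducible over Q and is the minimal polynomial of α.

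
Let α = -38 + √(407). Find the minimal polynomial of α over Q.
m_α(x) = x^2 + 76x + 1037

From α + 38 = √(407), squaring gives (α + 38)^2 = 407, i.e. α^2 + 76α + 1444 = 407, so α^2 + 76α + 1037 = 0. The discriminant of x^2 + 76x + 1037 is (76)^2 - 4·(1037) = 5776 - 4148 = 1628, and 4·(407) is not a perfect square in Q since 407 is squarefree and ≠ 1. Hence x^2 + 76x + 1037 is irreducible over Q and is the minimal polynomial of α.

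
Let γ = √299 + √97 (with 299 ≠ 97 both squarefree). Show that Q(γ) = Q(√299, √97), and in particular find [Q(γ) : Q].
[Q(γ) : Q] = 4 (equivalently, Q(γ) = Q(√299, √97))

Obviously Q(γ) ⊆ Q(√299, √97), and [Q(√299, √97):Q] = 4 (since 299, 97 are distinct squarefree integers > 1 with 29003 not a perfect square). To show equality we compute the minimal polynomial of γ. From γ = √299 + √97: γ^2 = 299 + 2√(29003) + 97 = 396 + 2√(29003), so γ^2 - 396 = 2√(29003); squaring, (γ^2 - 396)^2 = 4·29003, i.e. γ^4 - 792γ^2 + 156816 - 116012 = 0, i.e. γ^4 - 792γ^2 + 40804 = 0. So γ is a root of x^4 - 792x^2 + 40804. This polynomial is irreducible over Q: it has no rational root (each ±√299 ± √97 is irrational), and any factorization into two quadratics over Q would force √(29003) ∈ Q (pairing opposite roots) or √299, √97 ∈ Q (other pairings), all impossible. Hence [Q(γ):Q] = 4 = [Q(√299, √97):Q], so Q(γ) = Q(√299, √97).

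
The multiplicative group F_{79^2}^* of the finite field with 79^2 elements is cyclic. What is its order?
|F_{79^2}^*| = 6240

F_{79^2} has 79^2 = 6241 elements; its multiplicative group consists of all nonzero elements, so |F_{79^2}^*| = 6241 - 1 = 6240. (It is cyclic since any finite subgroup of the multiplicative group of a field is cyclic.)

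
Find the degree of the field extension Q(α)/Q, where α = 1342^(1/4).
[Q(α):Q] = 4

α is a root of x^4 - 1342. By Eisenstein's criterion at the prime p = 2 (which divides the constant term 1342 but p^2 = 4 does not, since 1342 is squarefree), x^4 - 1342 is irreducible over Q. Hence [Q(α):Q] = 4.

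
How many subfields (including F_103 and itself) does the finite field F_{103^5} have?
F_{103^5} has 2 subfields

The subfields of F_{p^n} are exactly the fields F_{p^d} for d | n (each is the fixed field of the unique index-d subgroup of Gal(F_{p^n}/F_p) ≅ Z/nZ). The divisors of n = 5 are {1, 5}, giving 2 subfields: F_{103^1}, F_{103^5}.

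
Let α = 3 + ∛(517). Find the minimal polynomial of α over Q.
m_α(x) = x^3 - 9x^2 + 27x - 544

Set β = α - 3 = ∛(517), so β^3 = 517. Then (α - 3)^3 - 517 = 0, i.e. α is a root of g(x) = (x - 3)^3 - 517 = x^3 - 9x^2 + 27x - 544. Since g(x) = h(x - 3) where h(x) = x^3 - 517, and h is irreducible over Q (because 517 is not a perfect cube, so h has no rational root, and a monic cubic with no rational root is irreducible), g is also irreducible (irreducibility is preserved under the substitution x → x - 3). Hence m_α(x) = x^3 - 9x^2 + 27x - 544.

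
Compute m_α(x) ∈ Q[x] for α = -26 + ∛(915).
m_α(x) = x^3 + 78x^2 + 2028x + 16661

Set β = α + 26 = ∛(915), so β^3 = 915. Then (α + 26)^3 - 915 = 0, i.e. α is a root of g(x) = (x + 26)^3 - 915 = x^3 + 78x^2 + 2028x + 16661. Since g(x) = h(x + 26) where h(x) = x^3 - 915, and h is irreducible over Q (because 915 is not a perfect cube, so h has no rational root, and a monic cubic with no rational root is irreducible), g is also irreducible (irreducibility is preserved under the substitution x → x + 26). Hence m_α(x) = x^3 + 78x^2 + 2028x + 16661.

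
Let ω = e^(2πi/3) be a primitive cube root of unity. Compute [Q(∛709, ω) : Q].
[Q(∛709, ω) : Q] = 6

[Q(∛709):Q] = 3 (min poly x^3 - 709, irreducible since 709 is not a perfect cube). [Q(ω):Q] = 2 (min poly x^2 + x + 1). Since Q(∛709) ⊂ R and ω ∉ R, we have ω ∉ Q(∛709), so x^2 + x + 1 remains irreducible over Q(∛709) and [Q(∛709, ω) : Q(∛709)] = 2. By the tower law, [Q(∛709, ω) : Q] = 3 · 2 = 6. (In fact Q(∛709, ω) is the splitting field of x^3 - 709 over Q.)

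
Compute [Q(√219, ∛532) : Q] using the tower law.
[Q(√219, ∛532) : Q] = 6

Let L = Q(√219, ∛532). Since Q(√219) ⊂ L and [Q(√219):Q] = 2, the tower law gives 2 | [L:Q]. Likewise Q(∛532) ⊂ L with [Q(∛532):Q] = 3 (because 532 is not a perfect cube), so 3 | [L:Q]. As gcd(2,3) = 1, [L:Q] is divisible by 6. Conversely L is generated over Q by √219 and ∛532, so [L:Q] ≤ 2·3 = 6. Therefore [Q(√219, ∛532) : Q] = 6.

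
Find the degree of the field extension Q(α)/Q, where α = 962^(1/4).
[Q(α):Q] = 4

α is a root of x^4 - 962. By Eisenstein's criterion at the prime p = 2 (which divides the constant term 962 but p^2 = 4 does not, since 962 is squarefree), x^4 - 962 is irreducible over Q. Hence [Q(α):Q] = 4.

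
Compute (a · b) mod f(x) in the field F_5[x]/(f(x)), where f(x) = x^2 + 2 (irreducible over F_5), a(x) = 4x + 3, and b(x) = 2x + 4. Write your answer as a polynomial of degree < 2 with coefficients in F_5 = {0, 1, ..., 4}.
a · b ≡ 2x + 1 (mod f(x))

Multiply in F_5[x]: a(x)·b(x) = (4x + 3)·(2x + 4) = 3x^2 + 2x + 2. This has degree ≥ 2, so divide by f(x) over F_5: 3x^2 + 2x + 2 = (3)·(x^2 + 2) + (2x + 1). Hence a·b ≡ 2x + 1 (mod f). (F_5[x]/(f) is a field with 5^2 = 25 elements since f is irreducible of degree 2.)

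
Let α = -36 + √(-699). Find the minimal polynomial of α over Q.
m_α(x) = x^2 + 72x + 1995

From α + 36 = √(-699), squaring gives (α + 36)^2 = -699, i.e. α^2 + 72α + 1296 = -699, so α^2 + 72α + 1995 = 0. The discriminant of x^2 + 72x + 1995 is (72)^2 - 4·(1995) = 5184 - 7980 = -2796, and 4·(-699) is not a perfect square in Q since -699 is squarefree and ≠ 1. Hence x^2 + 72x + 1995 is irreducible over Q and is the minimal polynomial of α.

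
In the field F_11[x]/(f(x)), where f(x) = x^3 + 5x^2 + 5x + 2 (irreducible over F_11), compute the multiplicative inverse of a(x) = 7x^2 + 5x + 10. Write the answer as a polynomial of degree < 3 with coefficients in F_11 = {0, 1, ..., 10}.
a(x)^(-1) ≡ 9x^2 + 2x + 5 (mod f(x))

Since f is irreducible over F_11, F_11[x]/(f) is a field and a(x) ≠ 0 has an inverse. Apply the extended Euclidean algorithm to f(x) and a(x) in F_11[x]: f(x) = (8x + 6)·a(x) + (5x + 8);  a(x) = (8x + 8)·(5x + 8) + (1). The last nonzero remainder is the constant 1 = gcd(f, a) in F_11. Back-substituting through the division chain expresses 1 = s(x)·a(x) + t(x)·f(x) with s(x) ≡ 9x^2 + 2x + 5 (mod f), so a(x)^(-1) ≡ s(x) = 9x^2 + 2x + 5 (mod f). Check: (7x^2 + 5x + 10)·(9x^2 + 2x + 5) = 8x^4 + 4x^3 + 3x^2 + x + 6 ≡ 1 (mod x^3 + 5x^2 + 5x + 2).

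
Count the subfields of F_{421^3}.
F_{421^3} has 2 subfields

The subfields of F_{p^n} are exactly the fields F_{p^d} for d | n (each is the fixed field of the unique index-d subgroup of Gal(F_{p^n}/F_p) ≅ Z/nZ). The divisors of n = 3 are {1, 3}, giving 2 subfields: F_{421^1}, F_{421^3}.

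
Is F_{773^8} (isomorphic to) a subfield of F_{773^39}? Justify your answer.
No: F_{773^8} is not a subfield of F_{773^39}

F_{p^m} embeds in F_{p^n} iff m | n. Here 8 ∤ 39 (since 39 = 4·8 + 7 with remainder 7 ≠ 0), so F_{773^8} is not a subfield of F_{773^39}. Equivalently: if it were, the tower law would give 8 = [F_{773^8}:F_773] dividing [F_{773^39}:F_773] = 39, contradiction.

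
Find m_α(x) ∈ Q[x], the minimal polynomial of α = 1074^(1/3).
m_α(x) = x^3 - 1074

α satisfies α^3 = 1074, so x^3 - 1074 annihilates α. By the rational root test, a rational root p/q (in lowest terms) of x^3 - 1074 would satisfy p^3 = 1074 q^3, forcing q = 1 and p^3 = 1074; but 1074 is not a perfect cube, contradiction. A monic cubic over Q with no rational root is irreducible (any nontrivial factorization would include a linear factor). Hence x^3 - 1074 is the minimal polynomial of α, and in particular [Q(α):Q] = 3.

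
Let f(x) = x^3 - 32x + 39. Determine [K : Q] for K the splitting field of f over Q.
[K : Q] = 6

By the rational root test, any rational root of the monic integer polynomial f(x) = x^3 - 32x + 39 must be an integer dividing the constant term 39, i.e. one of ±{1, 3, 13, 39}. Evaluating: f(1) = 8, f(-1) = 70, f(3) = -30, f(-3) = 108, f(13) = 1820, f(-13) = -1742, f(39) = 58110, f(-39) = -58032; none is 0, so f has no rational root and is therefore irreducible over Q (a cubic with no linear factor over a field is irreducible). For an irreducible cubic, the Galois group is A_3 or S_3 according as the discriminant disc(f) = -4a^3 - 27b^2 = -4·(-32)^3 - 27·(39)^2 = 90005 is or is not a square in Q. Here disc(f) = 90005 is not a perfect square in Q, so the Galois group of f over Q is not contained in A_3 and must be all of S_3. The splitting field has degree |S_3| = 6 over Q, so [K : Q] = 6.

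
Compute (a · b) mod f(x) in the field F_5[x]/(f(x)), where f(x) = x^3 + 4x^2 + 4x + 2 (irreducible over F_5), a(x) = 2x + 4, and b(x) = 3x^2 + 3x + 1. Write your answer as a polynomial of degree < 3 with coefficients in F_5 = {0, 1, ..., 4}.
a · b ≡ 4x^2 + 2 (mod f(x))

Multiply in F_5[x]: a(x)·b(x) = (2x + 4)·(3x^2 + 3x + 1) = x^3 + 3x^2 + 4x + 4. This has degree ≥ 3, so divide by f(x) over F_5: x^3 + 3x^2 + 4x + 4 = (1)·(x^3 + 4x^2 + 4x + 2) + (4x^2 + 2). Hence a·b ≡ 4x^2 + 2 (mod f). (F_5[x]/(f) is a field with 5^3 = 125 elements since f is irreducible of degree 3.)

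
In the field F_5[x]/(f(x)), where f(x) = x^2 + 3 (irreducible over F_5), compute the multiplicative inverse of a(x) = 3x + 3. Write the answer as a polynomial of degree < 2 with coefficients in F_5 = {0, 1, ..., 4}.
a(x)^(-1) ≡ 2x + 3 (mod f(x))

Since f is irreducible over F_5, F_5[x]/(f) is a field and a(x) ≠ 0 has an inverse. Apply the extended Euclidean algorithm to f(x) and a(x) in F_5[x]: f(x) = (2x + 3)·a(x) + (4). The last nonzero remainder is the constant 4 = gcd(f, a) in F_5. Back-substituting through the division chain expresses 4 = s(x)·a(x) + t(x)·f(x) with s(x) ≡ 3x + 2 (mod f), so (3x + 2)·a(x) ≡ 4 (mod f). Multiplying by 4^(-1) ≡ 4 in F_5 gives a(x)^(-1) ≡ 4·(3x + 2) ≡ 2x + 3 (mod f). Check: (3x + 3)·(2x + 3) = x^2 + 4 ≡ 1 (mod x^2 + 3).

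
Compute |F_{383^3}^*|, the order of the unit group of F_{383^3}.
|F_{383^3}^*| = 56181886

F_{383^3} has 383^3 = 56181887 elements; its multiplicative group consists of all nonzero elements, so |F_{383^3}^*| = 56181887 - 1 = 56181886. (It is cyclic since any finite subgroup of the multiplicative group of a field is cyclic.)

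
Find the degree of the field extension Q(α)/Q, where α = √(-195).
[Q(α):Q] = 2

[Q(α):Q] equals the degree of the minimal polynomial of α. Here α^2 = -195 and x^2 + 195 is irreducible (d = -195 is squarefree, ≠ 1, hence not a square), so deg(m_α) = 2. Thus [Q(α):Q] = 2.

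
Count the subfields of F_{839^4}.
F_{839^4} has 3 subfields

The subfields of F_{p^n} are exactly the fields F_{p^d} for d | n (each is the fixed field of the unique index-d subgroup of Gal(F_{p^n}/F_p) ≅ Z/nZ). The divisors of n = 4 are {1, 2, 4}, giving 3 subfields: F_{839^1}, F_{839^2}, F_{839^4}.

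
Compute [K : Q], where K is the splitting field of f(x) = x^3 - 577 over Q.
[K : Q] = 6

The roots of x^3 - 577 are ∛577, ω∛577, ω^2∛577 where ω = e^(2πi/3) is a primitive cube root of unity, so K = Q(∛577, ω). Now [Q(∛577):Q] = 3 (since 577 is not a perfect cube, x^3 - 577 is irreducible) and [Q(ω):Q] = 2. Both 2 and 3 divide [K:Q], and [K:Q] ≤ 3·2 = 6, so [K:Q] = 6. (Equivalently: Q(∛577) ⊂ R but ω ∉ R, so [K : Q(∛577)] = 2.)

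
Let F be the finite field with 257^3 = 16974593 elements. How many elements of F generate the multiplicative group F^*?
There are φ(16974592) = 8340480 primitive elements

F_q^* is cyclic of order q - 1 = 16974592. A cyclic group of order m has exactly φ(m) generators. Here m = 16974592 = 2^8 · 61 · 1087, so the number of primitive elements is φ(16974592) = 8340480.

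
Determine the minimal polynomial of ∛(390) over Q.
m_α(x) = x^3 - 390

α satisfies α^3 = 390, so x^3 - 390 annihilates α. By the rational root test, a rational root p/q (in lowest terms) of x^3 - 390 would satisfy p^3 = 390 q^3, forcing q = 1 and p^3 = 390; but 390 is not a perfect cube, contradiction. A monic cubic over Q with no rational root is irreducible (any nontrivial factorization would include a linear factor). Hence x^3 - 390 is the minimal polynomial of α, and in particular [Q(α):Q] = 3.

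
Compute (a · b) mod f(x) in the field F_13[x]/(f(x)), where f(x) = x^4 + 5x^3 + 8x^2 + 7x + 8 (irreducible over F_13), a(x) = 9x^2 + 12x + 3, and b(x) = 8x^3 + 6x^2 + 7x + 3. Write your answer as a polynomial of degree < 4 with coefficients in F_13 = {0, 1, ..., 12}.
a · b ≡ 9x^3 + 5x^2 + 2x + 12 (mod f(x))

Multiply in F_13[x]: a(x)·b(x) = (9x^2 + 12x + 3)·(8x^3 + 6x^2 + 7x + 3) = 7x^5 + 7x^4 + 3x^3 + 12x^2 + 5x + 9. This has degree ≥ 4, so divide by f(x) over F_13: 7x^5 + 7x^4 + 3x^3 + 12x^2 + 5x + 9 = (7x + 11)·(x^4 + 5x^3 + 8x^2 + 7x + 8) + (9x^3 + 5x^2 + 2x + 12). Hence a·b ≡ 9x^3 + 5x^2 + 2x + 12 (mod f). (F_13[x]/(f) is a field with 13^4 = 28561 elements since f is irreducible of degree 4.)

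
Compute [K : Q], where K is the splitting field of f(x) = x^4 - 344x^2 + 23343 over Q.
[K : Q] = 4

Solving the quadratic in x^2: x^2 = (344 ± √(344^2 - 4·23343))/2 = (344 ± √24964)/2 = (344 ± 158)/2, giving x^2 = 93 or x^2 = 251. So f(x) = (x^2 - 93)(x^2 - 251) and the roots of f are ±√93, ±√251. Hence the splitting field is K = Q(√93, √251). Since 93 and 251 are distinct squarefree integers > 1, their product 23343 is not a perfect square, so √251 ∉ Q(√93). By the tower law [K:Q] = [Q(√93,√251):Q(√93)] · [Q(√93):Q] = 2 · 2 = 4.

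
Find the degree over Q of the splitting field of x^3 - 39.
[K : Q] = 6

The roots of x^3 - 39 are ∛39, ω∛39, ω^2∛39 where ω = e^(2πi/3) is a primitive cube root of unity, so K = Q(∛39, ω). Now [Q(∛39):Q] = 3 (since 39 is not a perfect cube, x^3 - 39 is irreducible) and [Q(ω):Q] = 2. Both 2 and 3 divide [K:Q], and [K:Q] ≤ 3·2 = 6, so [K:Q] = 6. (Equivalently: Q(∛39) ⊂ R but ω ∉ R, so [K : Q(∛39)] = 2.)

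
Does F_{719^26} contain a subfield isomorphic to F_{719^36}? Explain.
No: F_{719^36} is not a subfield of F_{719^26}

F_{p^m} embeds in F_{p^n} iff m | n. Here 36 ∤ 26 (since 26 = 0·36 + 26 with remainder 26 ≠ 0), so F_{719^36} is not a subfield of F_{719^26}. Equivalently: if it were, the tower law would give 36 = [F_{719^36}:F_719] dividing [F_{719^26}:F_719] = 26, contradiction.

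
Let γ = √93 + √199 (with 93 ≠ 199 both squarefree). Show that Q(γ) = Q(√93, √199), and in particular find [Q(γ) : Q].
[Q(γ) : Q] = 4 (equivalently, Q(γ) = Q(√93, √199))

Obviously Q(γ) ⊆ Q(√93, √199), and [Q(√93, √199):Q] = 4 (since 93, 199 are distinct squarefree integers > 1 with 18507 not a perfect square). To show equality we compute the minimal polynomial of γ. From γ = √93 + √199: γ^2 = 93 + 2√(18507) + 199 = 292 + 2√(18507), so γ^2 - 292 = 2√(18507); squaring, (γ^2 - 292)^2 = 4·18507, i.e. γ^4 - 584γ^2 + 85264 - 74028 = 0, i.e. γ^4 - 584γ^2 + 11236 = 0. So γ is a root of x^4 - 584x^2 + 11236. This polynomial is irreducible over Q: it has no rational root (each ±√93 ± √199 is irrational), and any factorization into two quadratics over Q would force √(18507) ∈ Q (pairing opposite roots) or √93, √199 ∈ Q (other pairings), all impossible. Hence [Q(γ):Q] = 4 = [Q(√93, √199):Q], so Q(γ) = Q(√93, √199).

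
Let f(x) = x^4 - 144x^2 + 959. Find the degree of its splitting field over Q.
[K : Q] = 4

Solving the quadratic in x^2: x^2 = (144 ± √(144^2 - 4·959))/2 = (144 ± √16900)/2 = (144 ± 130)/2, giving x^2 = 7 or x^2 = 137. So f(x) = (x^2 - 7)(x^2 - 137) and the roots of f are ±√7, ±√137. Hence the splitting field is K = Q(√7, √137). Since 7 and 137 are distinct squarefree integers > 1, their product 959 is not a perfect square, so √137 ∉ Q(√7). By the tower law [K:Q] = [Q(√7,√137):Q(√7)] · [Q(√7):Q] = 2 · 2 = 4.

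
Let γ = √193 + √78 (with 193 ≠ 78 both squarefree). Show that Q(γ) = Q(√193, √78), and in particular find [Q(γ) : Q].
[Q(γ) : Q] = 4 (equivalently, Q(γ) = Q(√193, √78))

Obviously Q(γ) ⊆ Q(√193, √78), and [Q(√193, √78):Q] = 4 (since 193, 78 are distinct squarefree integers > 1 with 15054 not a perfect square). To show equality we compute the minimal polynomial of γ. From γ = √193 + √78: γ^2 = 193 + 2√(15054) + 78 = 271 + 2√(15054), so γ^2 - 271 = 2√(15054); squaring, (γ^2 - 271)^2 = 4·15054, i.e. γ^4 - 542γ^2 + 73441 - 60216 = 0, i.e. γ^4 - 542γ^2 + 13225 = 0. So γ is a root of x^4 - 542x^2 + 13225. This polynomial is irreducible over Q: it has no rational root (each ±√193 ± √78 is irrational), and any factorization into two quadratics over Q would force √(15054) ∈ Q (pairing opposite roots) or √193, √78 ∈ Q (other pairings), all impossible. Hence [Q(γ):Q] = 4 = [Q(√193, √78):Q], so Q(γ) = Q(√193, √78).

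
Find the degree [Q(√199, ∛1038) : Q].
[Q(√199, ∛1038) : Q] = 6

Let L = Q(√199, ∛1038). Since Q(√199) ⊂ L and [Q(√199):Q] = 2, the tower law gives 2 | [L:Q]. Likewise Q(∛1038) ⊂ L with [Q(∛1038):Q] = 3 (because 1038 is not a perfect cube), so 3 | [L:Q]. As gcd(2,3) = 1, [L:Q] is divisible by 6. Conversely L is generated over Q by √199 and ∛1038, so [L:Q] ≤ 2·3 = 6. Therefore [Q(√199, ∛1038) : Q] = 6.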